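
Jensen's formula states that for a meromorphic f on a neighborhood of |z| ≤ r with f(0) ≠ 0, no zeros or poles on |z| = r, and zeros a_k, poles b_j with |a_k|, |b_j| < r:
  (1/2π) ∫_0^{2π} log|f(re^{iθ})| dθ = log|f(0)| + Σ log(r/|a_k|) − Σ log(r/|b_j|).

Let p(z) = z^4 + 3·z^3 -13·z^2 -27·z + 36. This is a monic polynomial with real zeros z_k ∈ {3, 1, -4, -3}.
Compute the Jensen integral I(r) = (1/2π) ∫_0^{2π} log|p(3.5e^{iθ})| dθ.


Zeros: -4, -3, 1, 3; r = 3.5.
Inside |z| < r: -3, 1, 3. Outside (|z| ≥ r): -4.
p(0) = 36, so log|p(0)| = log(36) = 3.5835.
Apply Jensen: I(r) = log|p(0)| + Σ_k log(r/|z_k|), summed over zeros inside |z| < r.
  log(r/|z_k|) for z_k = 3: log(3.5/3) = 0.1542
  log(r/|z_k|) for z_k = 1: log(3.5/1) = 1.2528
  log(r/|z_k|) for z_k = -3: log(3.5/3) = 0.1542
  Outside zeros (-4) contribute nothing to the Jensen sum.
Sum over inside zeros: 1.5611.
I(r) = log|p(0)| + (inside sum) = 3.5835 + 1.5611 = 5.1446.
Note: since some zeros are outside |z| ≤ r, the simplified n·log(r) form does NOT apply — only the inside zeros contribute.

I(r) ≈ 5.1446.


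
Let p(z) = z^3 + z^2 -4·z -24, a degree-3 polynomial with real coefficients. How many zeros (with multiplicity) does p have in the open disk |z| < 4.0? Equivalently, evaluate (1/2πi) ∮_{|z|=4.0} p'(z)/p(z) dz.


The zeros of p are: (-2 + 2i), (-2 - 2i), 3.
Their magnitudes are: 2.828, 2.828, 3.
Zeros with |z| < R = 4.0: (-2 + 2i), (-2 - 2i), 3.
Count = 3.
By the argument principle, (1/2πi) ∮_{|z|=R} p'(z)/p(z) dz equals exactly this count.

Number of zeros inside |z| < 4.0: 3.


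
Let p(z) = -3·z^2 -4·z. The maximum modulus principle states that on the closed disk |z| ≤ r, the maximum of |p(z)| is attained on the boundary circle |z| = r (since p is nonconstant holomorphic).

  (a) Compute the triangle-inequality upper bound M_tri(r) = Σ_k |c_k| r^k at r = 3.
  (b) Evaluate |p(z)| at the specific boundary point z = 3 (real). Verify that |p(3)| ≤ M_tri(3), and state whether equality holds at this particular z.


Coefficients: c_0 = 0, c_1 = -4, c_2 = -3. Radius r = 3.
Part (a). Triangle bound: M_tri(r) = Σ_k |c_k| r^k
  = |0|·3^0 + |-4|·3^1 + |-3|·3^2
  = 0 + 12 + 27 = 39.
This bounds M(r) := max_{|z|=r} |p(z)| from above; equality holds iff all terms c_k z^k can be made to align in phase at a single z on |z|=r.
Part (b). At z = 3 (real, on the circle |z| = r):
  p(3) = (0)·3^0 + (-4)·3^1 + (-3)·3^2 = -39.
  |p(3)| = 39.
Since all nonzero coefficients share the same sign, |p(3)| = 39 = M_tri(3); the triangle bound is attained at z = 3, so in fact M(r) = 39.

M_tri(3) = 39; |p(3)| = 39; equality at z=3: yes.


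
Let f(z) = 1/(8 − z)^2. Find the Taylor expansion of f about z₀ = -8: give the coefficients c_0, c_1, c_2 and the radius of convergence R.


Let w = z − z₀, so z = z₀ + w.
Then 8 − z = 8 − (z₀ + w) = (8 − z₀) − w = 16 − w.
f(z) = 1/(16 − w)^2 = (1/(16)^2) · (1 − w/(16))^{−2}.
By the binomial series (1−u)^{−2} = Σ_{n≥0} C(n+1, 1) u^n for |u|<1, with u = w/(16):
  c_n = C(n+1, 1) / (16)^(n+2).
  c_0 = 1/(16)^2 = 1/256.
  c_1 = 2/(16)^3 = 1/2048.
  c_2 = 3/(16)^4 = 3/65536.
The series is valid for |w/d| < 1, i.e. |z − z₀| < |d|.
Radius of convergence: R = |8 − z₀| = |16| = 16 (distance from z₀ to the singularity z = 8).

c_0 = 1/256, c_1 = 1/2048, c_2 = 3/65536; R = 16.


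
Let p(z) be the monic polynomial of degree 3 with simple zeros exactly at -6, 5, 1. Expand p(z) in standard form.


The polynomial is p(z) = ∏_{α ∈ S} (z − α), where S = {-6, 5, 1}.
Expanding the product yields: p(z) = z^3 -31·z + 30.
The resulting polynomial has degree 3 and real coefficients as required.

p(z) = z^3 -31·z + 30.


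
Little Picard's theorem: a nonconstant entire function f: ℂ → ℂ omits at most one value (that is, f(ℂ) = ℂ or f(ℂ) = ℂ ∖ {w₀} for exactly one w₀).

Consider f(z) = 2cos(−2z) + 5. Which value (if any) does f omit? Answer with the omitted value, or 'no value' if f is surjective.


Little Picard bounds the complement of f(ℂ) to at most one point.
cos is entire and surjective onto ℂ: for every w ∈ ℂ, cos(ζ) = w has a solution ζ ∈ ℂ (e.g., via the complex inverse arccos). With ζ = −2z this gives z = ζ/(-2). Then 2·cos(−2z) takes every value in 2·ℂ = ℂ, and adding 5 is a bijection of ℂ. So f is surjective and omits no value. (Note: only on the real line is cos bounded by [−1, 1].)

Omitted value: no value.


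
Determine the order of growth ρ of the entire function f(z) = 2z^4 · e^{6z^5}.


M(r) = max_{|z|=r} |2|·|z|^4·|e^{6z^5}| = 2·r^4 · e^{6r^5} (the factors attain their maxima compatibly on |z|=r). Then log M(r) = log 2 + 4·log r + 6r^5, dominated by the last term, so log log M(r) ~ 5·log r. The polynomial factor 2z^4 contributes only a log r term and does not affect the order. ρ = 5.
Therefore ρ = 5.

Order ρ = 5.


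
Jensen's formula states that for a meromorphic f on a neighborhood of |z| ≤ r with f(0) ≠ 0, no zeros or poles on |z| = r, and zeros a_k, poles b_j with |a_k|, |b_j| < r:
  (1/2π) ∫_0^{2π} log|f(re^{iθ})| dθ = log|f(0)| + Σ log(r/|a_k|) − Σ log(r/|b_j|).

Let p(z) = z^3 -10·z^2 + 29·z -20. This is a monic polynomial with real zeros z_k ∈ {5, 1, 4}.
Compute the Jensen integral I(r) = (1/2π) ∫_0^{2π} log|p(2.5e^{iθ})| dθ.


Zeros: 1, 4, 5; r = 2.5.
Inside |z| < r: 1. Outside (|z| ≥ r): 4, 5.
p(0) = -20, so log|p(0)| = log(20) = 2.9957.
Apply Jensen: I(r) = log|p(0)| + Σ_k log(r/|z_k|), summed over zeros inside |z| < r.
  log(r/|z_k|) for z_k = 1: log(2.5/1) = 0.9163
  Outside zeros (4, 5) contribute nothing to the Jensen sum.
Sum over inside zeros: 0.9163.
I(r) = log|p(0)| + (inside sum) = 2.9957 + 0.9163 = 3.9120.
Note: since some zeros are outside |z| ≤ r, the simplified n·log(r) form does NOT apply — only the inside zeros contribute.

I(r) ≈ 3.9120.


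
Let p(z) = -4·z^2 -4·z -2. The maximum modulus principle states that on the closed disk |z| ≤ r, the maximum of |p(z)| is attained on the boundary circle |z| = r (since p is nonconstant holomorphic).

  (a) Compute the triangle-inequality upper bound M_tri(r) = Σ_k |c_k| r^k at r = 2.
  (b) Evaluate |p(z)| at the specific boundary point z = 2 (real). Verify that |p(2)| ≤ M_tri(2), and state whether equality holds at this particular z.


Coefficients: c_0 = -2, c_1 = -4, c_2 = -4. Radius r = 2.
Part (a). Triangle bound: M_tri(r) = Σ_k |c_k| r^k
  = |-2|·2^0 + |-4|·2^1 + |-4|·2^2
  = 2 + 8 + 16 = 26.
This bounds M(r) := max_{|z|=r} |p(z)| from above; equality holds iff all terms c_k z^k can be made to align in phase at a single z on |z|=r.
Part (b). At z = 2 (real, on the circle |z| = r):
  p(2) = (-2)·2^0 + (-4)·2^1 + (-4)·2^2 = -26.
  |p(2)| = 26.
Since all nonzero coefficients share the same sign, |p(2)| = 26 = M_tri(2); the triangle bound is attained at z = 2, so in fact M(r) = 26.

M_tri(2) = 26; |p(2)| = 26; equality at z=2: yes.


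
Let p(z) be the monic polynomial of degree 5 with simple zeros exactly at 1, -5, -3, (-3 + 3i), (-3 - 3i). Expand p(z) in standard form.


The polynomial is p(z) = ∏_{α ∈ S} (z − α), where S = {1, -5, -3, (-3 + 3i), (-3 - 3i)}.
Expanding the product yields: p(z) = z^5 + 13·z^4 + 67·z^3 + 153·z^2 + 36·z -270.
Note conjugate pairs combine to real quadratics: (z − (-3+3i))(z − (-3−3i)) = z² + 6z + 18.
The resulting polynomial has degree 5 and real coefficients as required.

p(z) = z^5 + 13·z^4 + 67·z^3 + 153·z^2 + 36·z -270.


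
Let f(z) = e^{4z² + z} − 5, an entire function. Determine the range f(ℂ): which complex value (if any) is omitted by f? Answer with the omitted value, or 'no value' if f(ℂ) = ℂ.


Little Picard bounds the complement of f(ℂ) to at most one point.
The exponent g(z) = 4z² + z is a nonconstant polynomial, hence surjective onto ℂ. So e^{g(z)} takes every value in {e^w : w ∈ ℂ} = ℂ ∖ {0}. Adding -5 shifts the range to ℂ ∖ {-5}. f omits exactly -5.

Omitted value: -5.


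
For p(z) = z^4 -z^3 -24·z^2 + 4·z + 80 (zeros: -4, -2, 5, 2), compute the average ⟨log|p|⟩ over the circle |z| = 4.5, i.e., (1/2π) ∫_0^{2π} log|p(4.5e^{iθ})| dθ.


Zeros: -4, -2, 2, 5; r = 4.5.
Inside |z| < r: -4, -2, 2. Outside (|z| ≥ r): 5.
p(0) = 80, so log|p(0)| = log(80) = 4.3820.
Apply Jensen: I(r) = log|p(0)| + Σ_k log(r/|z_k|), summed over zeros inside |z| < r.
  log(r/|z_k|) for z_k = -4: log(4.5/4) = 0.1178
  log(r/|z_k|) for z_k = -2: log(4.5/2) = 0.8109
  log(r/|z_k|) for z_k = 2: log(4.5/2) = 0.8109
  Outside zeros (5) contribute nothing to the Jensen sum.
Sum over inside zeros: 1.7396.
I(r) = log|p(0)| + (inside sum) = 4.3820 + 1.7396 = 6.1217.
Note: since some zeros are outside |z| ≤ r, the simplified n·log(r) form does NOT apply — only the inside zeros contribute.

I(r) ≈ 6.1217.


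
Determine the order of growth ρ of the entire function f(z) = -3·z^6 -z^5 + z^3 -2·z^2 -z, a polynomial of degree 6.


|f(z)| ≤ Σ|c_k|·r^k = O(r^6) as r → ∞. Polynomial growth is O(e^{r^ε}) for every ε > 0 (since r^6/e^{r^ε} → 0), so ρ ≤ ε for all ε > 0, i.e. ρ = 0. Every nonconstant polynomial has order 0.
Therefore ρ = 0.

Order ρ = 0.


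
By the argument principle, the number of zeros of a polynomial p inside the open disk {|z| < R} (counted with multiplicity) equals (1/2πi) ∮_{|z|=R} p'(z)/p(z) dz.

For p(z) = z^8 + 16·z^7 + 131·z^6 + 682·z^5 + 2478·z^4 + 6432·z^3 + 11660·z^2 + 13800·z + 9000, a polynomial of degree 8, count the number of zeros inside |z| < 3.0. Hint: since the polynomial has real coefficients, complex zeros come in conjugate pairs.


The zeros of p are: (-1 + 2i), (-1 - 2i), (-1 + 3i), (-1 - 3i), (-3 + 3i), (-3 - 3i), (-3 + 1i), (-3 - 1i).
Their magnitudes are: 2.236, 2.236, 3.162, 3.162, 4.243, 4.243, 3.162, 3.162.
Zeros with |z| < R = 3.0: (-1 + 2i), (-1 - 2i).
Count = 2.
By the argument principle, (1/2πi) ∮_{|z|=R} p'(z)/p(z) dz equals exactly this count.

Number of zeros inside |z| < 3.0: 2.


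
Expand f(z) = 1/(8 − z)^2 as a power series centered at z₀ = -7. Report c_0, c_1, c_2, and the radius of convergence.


Let w = z − z₀, so z = z₀ + w.
Then 8 − z = 8 − (z₀ + w) = (8 − z₀) − w = 15 − w.
f(z) = 1/(15 − w)^2 = (1/(15)^2) · (1 − w/(15))^{−2}.
By the binomial series (1−u)^{−2} = Σ_{n≥0} C(n+1, 1) u^n for |u|<1, with u = w/(15):
  c_n = C(n+1, 1) / (15)^(n+2).
  c_0 = 1/(15)^2 = 1/225.
  c_1 = 2/(15)^3 = 2/3375.
  c_2 = 3/(15)^4 = 1/16875.
The series is valid for |w/d| < 1, i.e. |z − z₀| < |d|.
Radius of convergence: R = |8 − z₀| = |15| = 15 (distance from z₀ to the singularity z = 8).

c_0 = 1/225, c_1 = 2/3375, c_2 = 1/16875; R = 15.


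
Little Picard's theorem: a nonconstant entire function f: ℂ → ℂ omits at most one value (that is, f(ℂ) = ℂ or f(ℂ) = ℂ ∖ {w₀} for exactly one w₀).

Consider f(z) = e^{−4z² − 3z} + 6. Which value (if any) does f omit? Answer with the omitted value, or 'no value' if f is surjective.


Little Picard bounds the complement of f(ℂ) to at most one point.
The exponent g(z) = −4z² − 3z is a nonconstant polynomial, hence surjective onto ℂ. So e^{g(z)} takes every value in {e^w : w ∈ ℂ} = ℂ ∖ {0}. Adding 6 shifts the range to ℂ ∖ {6}. f omits exactly 6.

Omitted value: 6.


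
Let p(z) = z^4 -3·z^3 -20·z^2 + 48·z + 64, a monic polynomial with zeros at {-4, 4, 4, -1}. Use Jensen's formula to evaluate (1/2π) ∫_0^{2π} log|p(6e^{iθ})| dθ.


Zeros: -4, -1, 4, 4; r = 6.
Inside |z| < r: -4, -1, 4, 4. Outside (|z| ≥ r): ∅.
p(0) = 64, so log|p(0)| = log(64) = 4.1589.
Apply Jensen: I(r) = log|p(0)| + Σ_k log(r/|z_k|), summed over zeros inside |z| < r.
  log(r/|z_k|) for z_k = -4: log(6/4) = 0.4055
  log(r/|z_k|) for z_k = 4: log(6/4) = 0.4055
  log(r/|z_k|) for z_k = 4: log(6/4) = 0.4055
  log(r/|z_k|) for z_k = -1: log(6/1) = 1.7918
Sum over inside zeros: 3.0082.
I(r) = log|p(0)| + (inside sum) = 4.1589 + 3.0082 = 7.1670.
Closed form (all zeros inside, monic): I(r) = n·log(r) = 4·log(6) = 7.1670. ✓

I(r) ≈ 7.1670.


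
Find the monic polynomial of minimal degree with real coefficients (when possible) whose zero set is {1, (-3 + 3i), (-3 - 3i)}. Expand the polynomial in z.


The polynomial is p(z) = ∏_{α ∈ S} (z − α), where S = {1, (-3 + 3i), (-3 - 3i)}.
Expanding the product yields: p(z) = z^3 + 5·z^2 + 12·z -18.
Note conjugate pairs combine to real quadratics: (z − (-3+3i))(z − (-3−3i)) = z² + 6z + 18.
The resulting polynomial has degree 3 and real coefficients as required.

p(z) = z^3 + 5·z^2 + 12·z -18.


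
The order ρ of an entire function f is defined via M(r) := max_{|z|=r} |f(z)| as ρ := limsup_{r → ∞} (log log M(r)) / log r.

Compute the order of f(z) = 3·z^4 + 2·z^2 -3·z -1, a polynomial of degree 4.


|f(z)| ≤ Σ|c_k|·r^k = O(r^4) as r → ∞. Polynomial growth is O(e^{r^ε}) for every ε > 0 (since r^4/e^{r^ε} → 0), so ρ ≤ ε for all ε > 0, i.e. ρ = 0. Every nonconstant polynomial has order 0.
Therefore ρ = 0.

Order ρ = 0.


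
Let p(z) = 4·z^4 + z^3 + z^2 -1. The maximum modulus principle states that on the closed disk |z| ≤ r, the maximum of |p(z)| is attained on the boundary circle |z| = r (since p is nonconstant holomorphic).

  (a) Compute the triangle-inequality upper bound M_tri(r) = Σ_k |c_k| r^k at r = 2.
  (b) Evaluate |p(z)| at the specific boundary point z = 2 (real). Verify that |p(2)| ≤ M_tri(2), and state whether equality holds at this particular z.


Coefficients: c_0 = -1, c_1 = 0, c_2 = 1, c_3 = 1, c_4 = 4. Radius r = 2.
Part (a). Triangle bound: M_tri(r) = Σ_k |c_k| r^k
  = |-1|·2^0 + |0|·2^1 + |1|·2^2 + |1|·2^3 + |4|·2^4
  = 1 + 0 + 4 + 8 + 64 = 77.
This bounds M(r) := max_{|z|=r} |p(z)| from above; equality holds iff all terms c_k z^k can be made to align in phase at a single z on |z|=r.
Part (b). At z = 2 (real, on the circle |z| = r):
  p(2) = (-1)·2^0 + (0)·2^1 + (1)·2^2 + (1)·2^3 + (4)·2^4 = 75.
  |p(2)| = 75.
Check: |p(2)| = 75 ≤ 77 = M_tri(2). ✓ Equality does not hold at z = 2 (the coefficients have mixed signs, so the terms do not all align in phase there).

M_tri(2) = 77; |p(2)| = 75; equality at z=2: no.


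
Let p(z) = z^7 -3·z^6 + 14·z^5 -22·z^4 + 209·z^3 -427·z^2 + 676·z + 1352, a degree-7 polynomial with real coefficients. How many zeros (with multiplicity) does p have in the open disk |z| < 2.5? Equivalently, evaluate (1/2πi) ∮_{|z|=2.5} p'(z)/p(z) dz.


The zeros of p are: -1, (-2 + 3i), (-2 - 3i), (2 + 2i), (2 - 2i), (2 + 3i), (2 - 3i).
Their magnitudes are: 1, 3.606, 3.606, 2.828, 2.828, 3.606, 3.606.
Zeros with |z| < R = 2.5: -1.
Count = 1.
By the argument principle, (1/2πi) ∮_{|z|=R} p'(z)/p(z) dz equals exactly this count.

Number of zeros inside |z| < 2.5: 1.


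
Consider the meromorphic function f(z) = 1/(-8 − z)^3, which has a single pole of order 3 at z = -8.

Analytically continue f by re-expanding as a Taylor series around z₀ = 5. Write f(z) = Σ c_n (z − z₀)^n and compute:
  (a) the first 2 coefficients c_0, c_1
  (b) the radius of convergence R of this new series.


Let w = z − z₀, so z = z₀ + w.
Then -8 − z = -8 − (z₀ + w) = (-8 − z₀) − w = -13 − w.
f(z) = 1/(-13 − w)^3 = (1/(-13)^3) · (1 − w/(-13))^{−3}.
By the binomial series (1−u)^{−3} = Σ_{n≥0} C(n+2, 2) u^n for |u|<1, with u = w/(-13):
  c_n = C(n+2, 2) / (-13)^(n+3).
  c_0 = 1/(-13)^3 = -1/2197.
  c_1 = 3/(-13)^4 = 3/28561.
The series is valid for |w/d| < 1, i.e. |z − z₀| < |d|.
Radius of convergence: R = |-8 − z₀| = |-13| = 13 (distance from z₀ to the singularity z = -8).

c_0 = -1/2197, c_1 = 3/28561; R = 13.


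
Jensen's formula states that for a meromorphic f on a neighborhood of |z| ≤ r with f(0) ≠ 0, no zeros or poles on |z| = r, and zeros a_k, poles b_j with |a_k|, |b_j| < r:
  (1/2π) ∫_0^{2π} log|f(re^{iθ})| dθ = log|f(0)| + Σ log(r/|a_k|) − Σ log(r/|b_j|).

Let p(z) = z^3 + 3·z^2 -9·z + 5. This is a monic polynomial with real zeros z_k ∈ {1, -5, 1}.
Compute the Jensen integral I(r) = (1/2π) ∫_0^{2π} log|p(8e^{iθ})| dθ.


Zeros: -5, 1, 1; r = 8.
Inside |z| < r: -5, 1, 1. Outside (|z| ≥ r): ∅.
p(0) = 5, so log|p(0)| = log(5) = 1.6094.
Apply Jensen: I(r) = log|p(0)| + Σ_k log(r/|z_k|), summed over zeros inside |z| < r.
  log(r/|z_k|) for z_k = 1: log(8/1) = 2.0794
  log(r/|z_k|) for z_k = -5: log(8/5) = 0.4700
  log(r/|z_k|) for z_k = 1: log(8/1) = 2.0794
Sum over inside zeros: 4.6289.
I(r) = log|p(0)| + (inside sum) = 1.6094 + 4.6289 = 6.2383.
Closed form (all zeros inside, monic): I(r) = n·log(r) = 3·log(8) = 6.2383. ✓

I(r) ≈ 6.2383.


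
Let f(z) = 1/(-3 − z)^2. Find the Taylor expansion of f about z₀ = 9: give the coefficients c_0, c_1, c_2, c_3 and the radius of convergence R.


Let w = z − z₀, so z = z₀ + w.
Then -3 − z = -3 − (z₀ + w) = (-3 − z₀) − w = -12 − w.
f(z) = 1/(-12 − w)^2 = (1/(-12)^2) · (1 − w/(-12))^{−2}.
By the binomial series (1−u)^{−2} = Σ_{n≥0} C(n+1, 1) u^n for |u|<1, with u = w/(-12):
  c_n = C(n+1, 1) / (-12)^(n+2).
  c_0 = 1/(-12)^2 = 1/144.
  c_1 = 2/(-12)^3 = -1/864.
  c_2 = 3/(-12)^4 = 1/6912.
  c_3 = 4/(-12)^5 = -1/62208.
The series is valid for |w/d| < 1, i.e. |z − z₀| < |d|.
Radius of convergence: R = |-3 − z₀| = |-12| = 12 (distance from z₀ to the singularity z = -3).

c_0 = 1/144, c_1 = -1/864, c_2 = 1/6912, c_3 = -1/62208; R = 12.


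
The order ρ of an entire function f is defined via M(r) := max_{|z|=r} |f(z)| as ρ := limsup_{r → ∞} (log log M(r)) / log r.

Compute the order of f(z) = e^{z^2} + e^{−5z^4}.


Each summand is entire of order 2 and 4 respectively (as in the single-exponential case). The order of a sum is at most the max of the orders, so ρ ≤ 4. For the lower bound: on |z|=r choose arg z so that -5z^4 is real positive; then |e^{-5z^4}| = e^{5r^4} while |e^{1z^2}| ≤ e^{1r^2} = o(e^{5r^4}). So |f| ≥ e^{5r^4}(1 − o(1)) and ρ ≥ 4. Hence ρ = max(2, 4) = 4.
Therefore ρ = 4.

Order ρ = 4.


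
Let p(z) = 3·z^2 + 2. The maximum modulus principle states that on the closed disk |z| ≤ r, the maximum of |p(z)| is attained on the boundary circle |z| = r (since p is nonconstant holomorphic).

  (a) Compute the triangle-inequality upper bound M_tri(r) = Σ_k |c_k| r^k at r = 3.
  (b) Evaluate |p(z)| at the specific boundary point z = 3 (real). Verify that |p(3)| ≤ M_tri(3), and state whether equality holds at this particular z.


Coefficients: c_0 = 2, c_1 = 0, c_2 = 3. Radius r = 3.
Part (a). Triangle bound: M_tri(r) = Σ_k |c_k| r^k
  = |2|·3^0 + |0|·3^1 + |3|·3^2
  = 2 + 0 + 27 = 29.
This bounds M(r) := max_{|z|=r} |p(z)| from above; equality holds iff all terms c_k z^k can be made to align in phase at a single z on |z|=r.
Part (b). At z = 3 (real, on the circle |z| = r):
  p(3) = (2)·3^0 + (0)·3^1 + (3)·3^2 = 29.
  |p(3)| = 29.
Since all nonzero coefficients share the same sign, |p(3)| = 29 = M_tri(3); the triangle bound is attained at z = 3, so in fact M(r) = 29.

M_tri(3) = 29; |p(3)| = 29; equality at z=3: yes.


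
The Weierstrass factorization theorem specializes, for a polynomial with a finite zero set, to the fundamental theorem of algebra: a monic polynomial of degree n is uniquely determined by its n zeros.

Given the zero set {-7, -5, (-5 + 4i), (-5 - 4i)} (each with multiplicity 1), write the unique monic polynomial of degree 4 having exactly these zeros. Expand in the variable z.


The polynomial is p(z) = ∏_{α ∈ S} (z − α), where S = {-7, -5, (-5 + 4i), (-5 - 4i)}.
Expanding the product yields: p(z) = z^4 + 22·z^3 + 196·z^2 + 842·z + 1435.
Note conjugate pairs combine to real quadratics: (z − (-5+4i))(z − (-5−4i)) = z² + 10z + 41.
The resulting polynomial has degree 4 and real coefficients as required.

p(z) = z^4 + 22·z^3 + 196·z^2 + 842·z + 1435.


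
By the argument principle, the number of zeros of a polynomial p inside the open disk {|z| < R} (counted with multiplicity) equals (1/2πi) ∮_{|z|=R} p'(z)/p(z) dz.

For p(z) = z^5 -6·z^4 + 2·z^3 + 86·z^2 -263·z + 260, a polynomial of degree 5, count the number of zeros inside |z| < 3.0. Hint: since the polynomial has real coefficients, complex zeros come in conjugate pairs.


The zeros of p are: -4, (2 + 1i), (2 - 1i), (3 + 2i), (3 - 2i).
Their magnitudes are: 4, 2.236, 2.236, 3.606, 3.606.
Zeros with |z| < R = 3.0: (2 + 1i), (2 - 1i).
Count = 2.
By the argument principle, (1/2πi) ∮_{|z|=R} p'(z)/p(z) dz equals exactly this count.

Number of zeros inside |z| < 3.0: 2.


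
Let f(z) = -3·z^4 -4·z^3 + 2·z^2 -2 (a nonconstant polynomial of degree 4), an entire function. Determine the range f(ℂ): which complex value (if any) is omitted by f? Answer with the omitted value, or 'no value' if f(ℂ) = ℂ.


Little Picard bounds the complement of f(ℂ) to at most one point.
For every w ∈ ℂ, the equation p(z) − w = 0 is a nonconstant polynomial in z and hence has at least one root by the fundamental theorem of algebra. So p is surjective onto ℂ, omitting no value.

Omitted value: no value.


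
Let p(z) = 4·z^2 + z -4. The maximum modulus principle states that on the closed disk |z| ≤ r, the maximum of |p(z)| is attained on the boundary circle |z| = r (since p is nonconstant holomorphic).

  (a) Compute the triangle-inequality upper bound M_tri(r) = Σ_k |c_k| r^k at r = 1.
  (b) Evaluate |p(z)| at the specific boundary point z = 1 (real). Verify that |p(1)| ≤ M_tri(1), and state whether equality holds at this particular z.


Coefficients: c_0 = -4, c_1 = 1, c_2 = 4. Radius r = 1.
Part (a). Triangle bound: M_tri(r) = Σ_k |c_k| r^k
  = |-4|·1^0 + |1|·1^1 + |4|·1^2
  = 4 + 1 + 4 = 9.
This bounds M(r) := max_{|z|=r} |p(z)| from above; equality holds iff all terms c_k z^k can be made to align in phase at a single z on |z|=r.
Part (b). At z = 1 (real, on the circle |z| = r):
  p(1) = (-4)·1^0 + (1)·1^1 + (4)·1^2 = 1.
  |p(1)| = 1.
Check: |p(1)| = 1 ≤ 9 = M_tri(1). ✓ Equality does not hold at z = 1 (the coefficients have mixed signs, so the terms do not all align in phase there).

M_tri(1) = 9; |p(1)| = 1; equality at z=1: no.


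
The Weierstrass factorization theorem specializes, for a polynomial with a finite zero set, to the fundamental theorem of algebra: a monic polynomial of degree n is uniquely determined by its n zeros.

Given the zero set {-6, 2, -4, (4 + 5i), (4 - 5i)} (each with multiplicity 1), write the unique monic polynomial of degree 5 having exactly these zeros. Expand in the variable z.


The polynomial is p(z) = ∏_{α ∈ S} (z − α), where S = {-6, 2, -4, (4 + 5i), (4 - 5i)}.
Expanding the product yields: p(z) = z^5 -19·z^3 + 248·z^2 + 548·z -1968.
Note conjugate pairs combine to real quadratics: (z − (4+5i))(z − (4−5i)) = z² − 8z + 41.
The resulting polynomial has degree 5 and real coefficients as required.

p(z) = z^5 -19·z^3 + 248·z^2 + 548·z -1968.


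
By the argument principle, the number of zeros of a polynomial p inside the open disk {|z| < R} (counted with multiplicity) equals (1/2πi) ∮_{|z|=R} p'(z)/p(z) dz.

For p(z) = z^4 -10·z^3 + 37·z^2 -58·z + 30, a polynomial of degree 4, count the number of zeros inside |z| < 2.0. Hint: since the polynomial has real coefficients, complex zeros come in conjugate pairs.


The zeros of p are: (3 + 1i), (3 - 1i), 1, 3.
Their magnitudes are: 3.162, 3.162, 1, 3.
Zeros with |z| < R = 2.0: 1.
Count = 1.
By the argument principle, (1/2πi) ∮_{|z|=R} p'(z)/p(z) dz equals exactly this count.

Number of zeros inside |z| < 2.0: 1.


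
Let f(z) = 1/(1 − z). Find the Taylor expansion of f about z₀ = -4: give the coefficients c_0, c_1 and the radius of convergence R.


Let w = z − z₀, so z = z₀ + w.
Then 1 − z = 1 − (z₀ + w) = (1 − z₀) − w = 5 − w.
f(z) = 1/(5 − w) = (1/(5)) · 1/(1 − w/(5)) = Σ_{n≥0} w^n / (5)^(n+1).
So c_n = 1/(5)^(n+1):
  c_0 = 1/(5)^1 = 1/5.
  c_1 = 1/(5)^2 = 1/25.
The series is valid for |w/d| < 1, i.e. |z − z₀| < |d|.
Radius of convergence: R = |1 − z₀| = |5| = 5 (distance from z₀ to the singularity z = 1).

c_0 = 1/5, c_1 = 1/25; R = 5.


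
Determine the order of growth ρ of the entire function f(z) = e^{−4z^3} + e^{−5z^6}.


Each summand is entire of order 3 and 6 respectively (as in the single-exponential case). The order of a sum is at most the max of the orders, so ρ ≤ 6. For the lower bound: on |z|=r choose arg z so that -5z^6 is real positive; then |e^{-5z^6}| = e^{5r^6} while |e^{-4z^3}| ≤ e^{4r^3} = o(e^{5r^6}). So |f| ≥ e^{5r^6}(1 − o(1)) and ρ ≥ 6. Hence ρ = max(3, 6) = 6.
Therefore ρ = 6.

Order ρ = 6.


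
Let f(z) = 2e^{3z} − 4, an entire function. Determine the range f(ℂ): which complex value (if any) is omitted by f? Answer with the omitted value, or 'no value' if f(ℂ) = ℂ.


Little Picard bounds the complement of f(ℂ) to at most one point.
e^{3z} is never zero on ℂ, so 2·e^{3z} takes every value in ℂ ∖ {0}. Adding -4 shifts the range to ℂ ∖ {-4}. Thus f omits exactly the value -4.

Omitted value: -4.


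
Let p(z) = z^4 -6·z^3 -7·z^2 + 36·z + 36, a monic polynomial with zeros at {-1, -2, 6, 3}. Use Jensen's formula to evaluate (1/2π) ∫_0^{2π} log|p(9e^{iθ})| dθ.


Zeros: -2, -1, 3, 6; r = 9.
Inside |z| < r: -2, -1, 3, 6. Outside (|z| ≥ r): ∅.
p(0) = 36, so log|p(0)| = log(36) = 3.5835.
Apply Jensen: I(r) = log|p(0)| + Σ_k log(r/|z_k|), summed over zeros inside |z| < r.
  log(r/|z_k|) for z_k = -1: log(9/1) = 2.1972
  log(r/|z_k|) for z_k = -2: log(9/2) = 1.5041
  log(r/|z_k|) for z_k = 6: log(9/6) = 0.4055
  log(r/|z_k|) for z_k = 3: log(9/3) = 1.0986
Sum over inside zeros: 5.2054.
I(r) = log|p(0)| + (inside sum) = 3.5835 + 5.2054 = 8.7889.
Closed form (all zeros inside, monic): I(r) = n·log(r) = 4·log(9) = 8.7889. ✓

I(r) ≈ 8.7889.


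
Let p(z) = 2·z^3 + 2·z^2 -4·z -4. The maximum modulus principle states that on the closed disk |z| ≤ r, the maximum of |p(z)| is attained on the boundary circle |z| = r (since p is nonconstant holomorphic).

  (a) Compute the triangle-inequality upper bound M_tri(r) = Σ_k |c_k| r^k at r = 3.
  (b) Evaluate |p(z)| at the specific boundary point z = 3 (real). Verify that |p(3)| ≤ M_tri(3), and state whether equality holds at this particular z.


Coefficients: c_0 = -4, c_1 = -4, c_2 = 2, c_3 = 2. Radius r = 3.
Part (a). Triangle bound: M_tri(r) = Σ_k |c_k| r^k
  = |-4|·3^0 + |-4|·3^1 + |2|·3^2 + |2|·3^3
  = 4 + 12 + 18 + 54 = 88.
This bounds M(r) := max_{|z|=r} |p(z)| from above; equality holds iff all terms c_k z^k can be made to align in phase at a single z on |z|=r.
Part (b). At z = 3 (real, on the circle |z| = r):
  p(3) = (-4)·3^0 + (-4)·3^1 + (2)·3^2 + (2)·3^3 = 56.
  |p(3)| = 56.
Check: |p(3)| = 56 ≤ 88 = M_tri(3). ✓ Equality does not hold at z = 3 (the coefficients have mixed signs, so the terms do not all align in phase there).

M_tri(3) = 88; |p(3)| = 56; equality at z=3: no.


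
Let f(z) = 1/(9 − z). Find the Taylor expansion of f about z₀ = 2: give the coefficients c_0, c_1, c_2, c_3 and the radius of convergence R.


Let w = z − z₀, so z = z₀ + w.
Then 9 − z = 9 − (z₀ + w) = (9 − z₀) − w = 7 − w.
f(z) = 1/(7 − w) = (1/(7)) · 1/(1 − w/(7)) = Σ_{n≥0} w^n / (7)^(n+1).
So c_n = 1/(7)^(n+1):
  c_0 = 1/(7)^1 = 1/7.
  c_1 = 1/(7)^2 = 1/49.
  c_2 = 1/(7)^3 = 1/343.
  c_3 = 1/(7)^4 = 1/2401.
The series is valid for |w/d| < 1, i.e. |z − z₀| < |d|.
Radius of convergence: R = |9 − z₀| = |7| = 7 (distance from z₀ to the singularity z = 9).

c_0 = 1/7, c_1 = 1/49, c_2 = 1/343, c_3 = 1/2401; R = 7.


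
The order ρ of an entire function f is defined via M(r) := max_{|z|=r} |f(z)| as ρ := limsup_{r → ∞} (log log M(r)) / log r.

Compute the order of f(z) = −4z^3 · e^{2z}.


M(r) = max_{|z|=r} |-4|·|z|^3·|e^{2z}| = 4·r^3 · e^{2r^1} (the factors attain their maxima compatibly on |z|=r). Then log M(r) = log 4 + 3·log r + 2r^1, dominated by the last term, so log log M(r) ~ 1·log r. The polynomial factor -4z^3 contributes only a log r term and does not affect the order. ρ = 1.
Therefore ρ = 1.

Order ρ = 1.


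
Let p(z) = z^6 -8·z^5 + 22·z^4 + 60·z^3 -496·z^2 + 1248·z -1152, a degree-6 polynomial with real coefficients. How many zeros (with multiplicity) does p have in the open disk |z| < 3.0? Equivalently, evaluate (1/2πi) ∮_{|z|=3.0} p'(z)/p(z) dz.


The zeros of p are: (2 + 2i), (2 - 2i), -4, 2, (3 + 3i), (3 - 3i).
Their magnitudes are: 2.828, 2.828, 4, 2, 4.243, 4.243.
Zeros with |z| < R = 3.0: (2 + 2i), (2 - 2i), 2.
Count = 3.
By the argument principle, (1/2πi) ∮_{|z|=R} p'(z)/p(z) dz equals exactly this count.

Number of zeros inside |z| < 3.0: 3.


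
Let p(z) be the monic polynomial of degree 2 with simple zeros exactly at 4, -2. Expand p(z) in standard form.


The polynomial is p(z) = ∏_{α ∈ S} (z − α), where S = {4, -2}.
Expanding the product yields: p(z) = z^2 -2·z -8.
The resulting polynomial has degree 2 and real coefficients as required.

p(z) = z^2 -2·z -8.


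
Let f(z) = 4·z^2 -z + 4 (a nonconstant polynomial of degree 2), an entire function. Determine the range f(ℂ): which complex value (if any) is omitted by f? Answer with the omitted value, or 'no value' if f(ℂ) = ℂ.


Little Picard bounds the complement of f(ℂ) to at most one point.
For every w ∈ ℂ, the equation p(z) − w = 0 is a nonconstant polynomial in z and hence has at least one root by the fundamental theorem of algebra. So p is surjective onto ℂ, omitting no value.

Omitted value: no value.


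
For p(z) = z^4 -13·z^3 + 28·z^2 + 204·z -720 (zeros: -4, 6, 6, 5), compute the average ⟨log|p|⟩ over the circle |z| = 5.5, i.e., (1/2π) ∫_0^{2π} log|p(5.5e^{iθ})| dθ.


Zeros: -4, 5, 6, 6; r = 5.5.
Inside |z| < r: -4, 5. Outside (|z| ≥ r): 6, 6.
p(0) = -720, so log|p(0)| = log(720) = 6.5793.
Apply Jensen: I(r) = log|p(0)| + Σ_k log(r/|z_k|), summed over zeros inside |z| < r.
  log(r/|z_k|) for z_k = -4: log(5.5/4) = 0.3185
  log(r/|z_k|) for z_k = 5: log(5.5/5) = 0.0953
  Outside zeros (6, 6) contribute nothing to the Jensen sum.
Sum over inside zeros: 0.4138.
I(r) = log|p(0)| + (inside sum) = 6.5793 + 0.4138 = 6.9930.
Note: since some zeros are outside |z| ≤ r, the simplified n·log(r) form does NOT apply — only the inside zeros contribute.

I(r) ≈ 6.9930.


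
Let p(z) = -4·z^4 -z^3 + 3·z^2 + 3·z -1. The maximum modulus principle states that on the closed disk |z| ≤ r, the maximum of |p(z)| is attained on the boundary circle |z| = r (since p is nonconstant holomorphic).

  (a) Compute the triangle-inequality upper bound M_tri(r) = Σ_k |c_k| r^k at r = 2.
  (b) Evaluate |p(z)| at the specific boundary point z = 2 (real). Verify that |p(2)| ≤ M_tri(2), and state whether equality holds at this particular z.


Coefficients: c_0 = -1, c_1 = 3, c_2 = 3, c_3 = -1, c_4 = -4. Radius r = 2.
Part (a). Triangle bound: M_tri(r) = Σ_k |c_k| r^k
  = |-1|·2^0 + |3|·2^1 + |3|·2^2 + |-1|·2^3 + |-4|·2^4
  = 1 + 6 + 12 + 8 + 64 = 91.
This bounds M(r) := max_{|z|=r} |p(z)| from above; equality holds iff all terms c_k z^k can be made to align in phase at a single z on |z|=r.
Part (b). At z = 2 (real, on the circle |z| = r):
  p(2) = (-1)·2^0 + (3)·2^1 + (3)·2^2 + (-1)·2^3 + (-4)·2^4 = -55.
  |p(2)| = 55.
Check: |p(2)| = 55 ≤ 91 = M_tri(2). ✓ Equality does not hold at z = 2 (the coefficients have mixed signs, so the terms do not all align in phase there).

M_tri(2) = 91; |p(2)| = 55; equality at z=2: no.


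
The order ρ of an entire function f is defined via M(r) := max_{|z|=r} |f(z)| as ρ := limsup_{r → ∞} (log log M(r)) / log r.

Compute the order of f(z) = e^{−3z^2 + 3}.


|e^{−3z^2 + 3}| = e^{Re(-3·z^2) + 3} ≤ e^{3|z|^2 + 3} = e^{3r^2 + 3} on |z| = r, so ρ ≤ 2. Choosing z on |z|=r so that -3·z^2 is real positive (always possible by picking arg z appropriately) gives |f(z)| = e^{3r^2 + 3}, matching the bound. The additive constant 3 does not affect log log M(r) ~ 2·log r. Hence ρ = 2.
Therefore ρ = 2.

Order ρ = 2.


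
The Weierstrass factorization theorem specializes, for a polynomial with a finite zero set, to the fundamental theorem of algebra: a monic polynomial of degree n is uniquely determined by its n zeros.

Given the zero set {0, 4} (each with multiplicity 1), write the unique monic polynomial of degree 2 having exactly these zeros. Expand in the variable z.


The polynomial is p(z) = ∏_{α ∈ S} (z − α), where S = {0, 4}.
Expanding the product yields: p(z) = z^2 -4·z.
The resulting polynomial has degree 2 and real coefficients as required.

p(z) = z^2 -4·z.


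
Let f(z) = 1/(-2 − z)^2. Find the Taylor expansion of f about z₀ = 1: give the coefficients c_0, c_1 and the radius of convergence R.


Let w = z − z₀, so z = z₀ + w.
Then -2 − z = -2 − (z₀ + w) = (-2 − z₀) − w = -3 − w.
f(z) = 1/(-3 − w)^2 = (1/(-3)^2) · (1 − w/(-3))^{−2}.
By the binomial series (1−u)^{−2} = Σ_{n≥0} C(n+1, 1) u^n for |u|<1, with u = w/(-3):
  c_n = C(n+1, 1) / (-3)^(n+2).
  c_0 = 1/(-3)^2 = 1/9.
  c_1 = 2/(-3)^3 = -2/27.
The series is valid for |w/d| < 1, i.e. |z − z₀| < |d|.
Radius of convergence: R = |-2 − z₀| = |-3| = 3 (distance from z₀ to the singularity z = -2).

c_0 = 1/9, c_1 = -2/27; R = 3.


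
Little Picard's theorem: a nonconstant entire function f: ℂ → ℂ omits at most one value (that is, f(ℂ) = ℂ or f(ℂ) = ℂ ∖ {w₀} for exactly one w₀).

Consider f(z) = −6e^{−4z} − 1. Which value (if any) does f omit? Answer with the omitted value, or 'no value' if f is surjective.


Little Picard bounds the complement of f(ℂ) to at most one point.
e^{−4z} is never zero on ℂ, so -6·e^{−4z} takes every value in ℂ ∖ {0}. Adding -1 shifts the range to ℂ ∖ {-1}. Thus f omits exactly the value -1.

Omitted value: -1.


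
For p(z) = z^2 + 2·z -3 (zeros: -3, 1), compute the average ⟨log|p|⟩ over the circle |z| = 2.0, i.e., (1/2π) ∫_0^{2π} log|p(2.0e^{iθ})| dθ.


Zeros: -3, 1; r = 2.0.
Inside |z| < r: 1. Outside (|z| ≥ r): -3.
p(0) = -3, so log|p(0)| = log(3) = 1.0986.
Apply Jensen: I(r) = log|p(0)| + Σ_k log(r/|z_k|), summed over zeros inside |z| < r.
  log(r/|z_k|) for z_k = 1: log(2.0/1) = 0.6931
  Outside zeros (-3) contribute nothing to the Jensen sum.
Sum over inside zeros: 0.6931.
I(r) = log|p(0)| + (inside sum) = 1.0986 + 0.6931 = 1.7918.
Note: since some zeros are outside |z| ≤ r, the simplified n·log(r) form does NOT apply — only the inside zeros contribute.

I(r) ≈ 1.7918.


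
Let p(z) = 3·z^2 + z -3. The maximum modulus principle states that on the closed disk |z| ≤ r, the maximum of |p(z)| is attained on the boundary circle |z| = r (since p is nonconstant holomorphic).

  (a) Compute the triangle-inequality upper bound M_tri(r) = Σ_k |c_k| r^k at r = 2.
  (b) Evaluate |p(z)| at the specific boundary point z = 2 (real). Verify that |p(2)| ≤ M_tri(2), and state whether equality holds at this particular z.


Coefficients: c_0 = -3, c_1 = 1, c_2 = 3. Radius r = 2.
Part (a). Triangle bound: M_tri(r) = Σ_k |c_k| r^k
  = |-3|·2^0 + |1|·2^1 + |3|·2^2
  = 3 + 2 + 12 = 17.
This bounds M(r) := max_{|z|=r} |p(z)| from above; equality holds iff all terms c_k z^k can be made to align in phase at a single z on |z|=r.
Part (b). At z = 2 (real, on the circle |z| = r):
  p(2) = (-3)·2^0 + (1)·2^1 + (3)·2^2 = 11.
  |p(2)| = 11.
Check: |p(2)| = 11 ≤ 17 = M_tri(2). ✓ Equality does not hold at z = 2 (the coefficients have mixed signs, so the terms do not all align in phase there).

M_tri(2) = 17; |p(2)| = 11; equality at z=2: no.


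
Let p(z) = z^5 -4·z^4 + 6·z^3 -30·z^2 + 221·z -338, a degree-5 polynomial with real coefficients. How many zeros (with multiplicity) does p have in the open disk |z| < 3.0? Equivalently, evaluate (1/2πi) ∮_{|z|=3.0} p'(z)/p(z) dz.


The zeros of p are: 2, (3 + 2i), (3 - 2i), (-2 + 3i), (-2 - 3i).
Their magnitudes are: 2, 3.606, 3.606, 3.606, 3.606.
Zeros with |z| < R = 3.0: 2.
Count = 1.
By the argument principle, (1/2πi) ∮_{|z|=R} p'(z)/p(z) dz equals exactly this count.

Number of zeros inside |z| < 3.0: 1.


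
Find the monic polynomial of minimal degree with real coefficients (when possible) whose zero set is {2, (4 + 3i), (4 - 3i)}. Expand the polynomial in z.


The polynomial is p(z) = ∏_{α ∈ S} (z − α), where S = {2, (4 + 3i), (4 - 3i)}.
Expanding the product yields: p(z) = z^3 -10·z^2 + 41·z -50.
Note conjugate pairs combine to real quadratics: (z − (4+3i))(z − (4−3i)) = z² − 8z + 25.
The resulting polynomial has degree 3 and real coefficients as required.

p(z) = z^3 -10·z^2 + 41·z -50.


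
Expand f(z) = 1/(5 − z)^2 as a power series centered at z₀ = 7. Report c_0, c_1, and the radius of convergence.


Let w = z − z₀, so z = z₀ + w.
Then 5 − z = 5 − (z₀ + w) = (5 − z₀) − w = -2 − w.
f(z) = 1/(-2 − w)^2 = (1/(-2)^2) · (1 − w/(-2))^{−2}.
By the binomial series (1−u)^{−2} = Σ_{n≥0} C(n+1, 1) u^n for |u|<1, with u = w/(-2):
  c_n = C(n+1, 1) / (-2)^(n+2).
  c_0 = 1/(-2)^2 = 1/4.
  c_1 = 2/(-2)^3 = -1/4.
The series is valid for |w/d| < 1, i.e. |z − z₀| < |d|.
Radius of convergence: R = |5 − z₀| = |-2| = 2 (distance from z₀ to the singularity z = 5).

c_0 = 1/4, c_1 = -1/4; R = 2.


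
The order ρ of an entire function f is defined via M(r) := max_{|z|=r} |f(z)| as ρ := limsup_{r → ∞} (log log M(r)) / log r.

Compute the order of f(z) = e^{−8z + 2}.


|e^{−8z + 2}| = e^{Re(-8·z) + 2} ≤ e^{8|z|^1 + 2} = e^{8r^1 + 2} on |z| = r, so ρ ≤ 1. Choosing z on |z|=r so that -8·z is real positive (always possible by picking arg z appropriately) gives |f(z)| = e^{8r^1 + 2}, matching the bound. The additive constant 2 does not affect log log M(r) ~ 1·log r. Hence ρ = 1.
Therefore ρ = 1.

Order ρ = 1.


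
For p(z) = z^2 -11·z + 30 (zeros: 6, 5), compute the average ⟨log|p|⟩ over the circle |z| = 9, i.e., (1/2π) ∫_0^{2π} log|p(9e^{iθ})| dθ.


Zeros: 5, 6; r = 9.
Inside |z| < r: 5, 6. Outside (|z| ≥ r): ∅.
p(0) = 30, so log|p(0)| = log(30) = 3.4012.
Apply Jensen: I(r) = log|p(0)| + Σ_k log(r/|z_k|), summed over zeros inside |z| < r.
  log(r/|z_k|) for z_k = 6: log(9/6) = 0.4055
  log(r/|z_k|) for z_k = 5: log(9/5) = 0.5878
Sum over inside zeros: 0.9933.
I(r) = log|p(0)| + (inside sum) = 3.4012 + 0.9933 = 4.3944.
Closed form (all zeros inside, monic): I(r) = n·log(r) = 2·log(9) = 4.3944. ✓

I(r) ≈ 4.3944.


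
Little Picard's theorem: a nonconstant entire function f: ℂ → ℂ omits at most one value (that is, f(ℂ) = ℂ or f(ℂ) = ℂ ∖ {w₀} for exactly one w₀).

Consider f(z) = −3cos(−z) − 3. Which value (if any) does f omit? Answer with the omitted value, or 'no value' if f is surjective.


Little Picard bounds the complement of f(ℂ) to at most one point.
cos is entire and surjective onto ℂ: for every w ∈ ℂ, cos(ζ) = w has a solution ζ ∈ ℂ (e.g., via the complex inverse arccos). With ζ = −z this gives z = ζ/(-1). Then -3·cos(−z) takes every value in -3·ℂ = ℂ, and adding -3 is a bijection of ℂ. So f is surjective and omits no value. (Note: only on the real line is cos bounded by [−1, 1].)

Omitted value: no value.


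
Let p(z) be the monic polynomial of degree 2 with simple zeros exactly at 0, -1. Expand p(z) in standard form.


The polynomial is p(z) = ∏_{α ∈ S} (z − α), where S = {0, -1}.
Expanding the product yields: p(z) = z^2 + z.
The resulting polynomial has degree 2 and real coefficients as required.

p(z) = z^2 + z.


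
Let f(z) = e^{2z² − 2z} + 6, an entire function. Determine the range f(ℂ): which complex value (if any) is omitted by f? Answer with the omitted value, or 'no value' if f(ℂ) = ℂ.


Little Picard bounds the complement of f(ℂ) to at most one point.
The exponent g(z) = 2z² − 2z is a nonconstant polynomial, hence surjective onto ℂ. So e^{g(z)} takes every value in {e^w : w ∈ ℂ} = ℂ ∖ {0}. Adding 6 shifts the range to ℂ ∖ {6}. f omits exactly 6.

Omitted value: 6.
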